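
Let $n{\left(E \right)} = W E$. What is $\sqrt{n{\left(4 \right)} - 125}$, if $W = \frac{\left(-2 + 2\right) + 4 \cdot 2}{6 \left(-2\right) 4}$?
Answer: $\frac{i \sqrt{1131}}{3} \approx 11.21 i$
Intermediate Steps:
$W = - \frac{1}{6}$ ($W = \frac{0 + 8}{\left(-12\right) 4} = \frac{8}{-48} = 8 \left(- \frac{1}{48}\right) = - \frac{1}{6} \approx -0.16667$)
$n{\left(E \right)} = - \frac{E}{6}$
$\sqrt{n{\left(4 \right)} - 125} = \sqrt{\left(- \frac{1}{6}\right) 4 - 125} = \sqrt{- \frac{2}{3} - 125} = \sqrt{- \frac{377}{3}} = \frac{i \sqrt{1131}}{3}$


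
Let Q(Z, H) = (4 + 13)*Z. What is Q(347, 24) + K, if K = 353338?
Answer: 359237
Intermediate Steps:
Q(Z, H) = 17*Z
Q(347, 24) + K = 17*347 + 353338 = 5899 + 353338 = 359237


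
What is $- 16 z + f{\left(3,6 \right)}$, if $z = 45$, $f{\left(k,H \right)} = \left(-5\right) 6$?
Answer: $-750$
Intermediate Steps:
$f{\left(k,H \right)} = -30$
$- 16 z + f{\left(3,6 \right)} = \left(-16\right) 45 - 30 = -720 - 30 = -750$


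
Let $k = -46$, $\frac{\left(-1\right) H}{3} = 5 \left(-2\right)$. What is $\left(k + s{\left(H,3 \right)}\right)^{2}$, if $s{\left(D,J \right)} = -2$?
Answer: $2304$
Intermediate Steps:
$H = 30$ ($H = - 3 \cdot 5 \left(-2\right) = \left(-3\right) \left(-10\right) = 30$)
$\left(k + s{\left(H,3 \right)}\right)^{2} = \left(-46 - 2\right)^{2} = \left(-48\right)^{2} = 2304$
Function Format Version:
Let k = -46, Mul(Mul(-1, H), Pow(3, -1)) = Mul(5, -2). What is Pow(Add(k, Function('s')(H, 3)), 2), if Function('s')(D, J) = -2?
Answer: 2304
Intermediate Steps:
H = 30 (H = Mul(-3, Mul(5, -2)) = Mul(-3, -10) = 30)
Pow(Add(k, Function('s')(H, 3)), 2) = Pow(Add(-46, -2), 2) = Pow(-48, 2) = 2304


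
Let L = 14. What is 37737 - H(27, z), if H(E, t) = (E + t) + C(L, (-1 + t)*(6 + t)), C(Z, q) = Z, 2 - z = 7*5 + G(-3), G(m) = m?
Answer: 37726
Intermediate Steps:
z = -30 (z = 2 - (7*5 - 3) = 2 - (35 - 3) = 2 - 1*32 = 2 - 32 = -30)
H(E, t) = 14 + E + t (H(E, t) = (E + t) + 14 = 14 + E + t)
37737 - H(27, z) = 37737 - (14 + 27 - 30) = 37737 - 1*11 = 37737 - 11 = 37726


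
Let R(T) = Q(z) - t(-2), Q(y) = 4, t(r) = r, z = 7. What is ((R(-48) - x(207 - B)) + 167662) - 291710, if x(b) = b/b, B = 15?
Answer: -124043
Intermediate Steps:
R(T) = 6 (R(T) = 4 - 1*(-2) = 4 + 2 = 6)
x(b) = 1
((R(-48) - x(207 - B)) + 167662) - 291710 = ((6 - 1*1) + 167662) - 291710 = ((6 - 1) + 167662) - 291710 = (5 + 167662) - 291710 = 167667 - 291710 = -124043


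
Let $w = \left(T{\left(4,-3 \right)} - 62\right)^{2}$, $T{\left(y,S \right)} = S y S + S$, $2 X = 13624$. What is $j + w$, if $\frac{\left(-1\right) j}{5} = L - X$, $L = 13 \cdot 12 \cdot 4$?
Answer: $31781$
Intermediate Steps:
$X = 6812$ ($X = \frac{1}{2} \cdot 13624 = 6812$)
$T{\left(y,S \right)} = S + y S^{2}$ ($T{\left(y,S \right)} = y S^{2} + S = S + y S^{2}$)
$L = 624$ ($L = 156 \cdot 4 = 624$)
$w = 841$ ($w = \left(- 3 \left(1 - 12\right) - 62\right)^{2} = \left(\left(-3\right) \left(-11\right) - 62\right)^{2} = \left(33 - 62\right)^{2} = \left(-29\right)^{2} = 841$)
$j = 30940$ ($j = - 5 \left(624 - 6812\right) = \left(-5\right) \left(-6188\right) = 30940$)
$j + w = 30940 + 841 = 31781$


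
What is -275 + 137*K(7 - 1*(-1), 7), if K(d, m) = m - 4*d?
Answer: -3700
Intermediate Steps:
-275 + 137*K(7 - 1*(-1), 7) = -275 + 137*(7 - 4*(7 - 1*(-1))) = -275 + 137*(7 - 4*(7 + 1)) = -275 + 137*(7 - 4*8) = -275 + 137*(7 - 32) = -275 + 137*(-25) = -275 - 3425 = -3700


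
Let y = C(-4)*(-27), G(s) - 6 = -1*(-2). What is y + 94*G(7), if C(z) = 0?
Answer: 752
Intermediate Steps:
G(s) = 8 (G(s) = 6 - 1*(-2) = 6 + 2 = 8)
y = 0 (y = 0*(-27) = 0)
y + 94*G(7) = 0 + 94*8 = 0 + 752 = 752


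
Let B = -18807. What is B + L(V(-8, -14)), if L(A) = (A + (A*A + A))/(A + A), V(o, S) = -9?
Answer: -37621/2 ≈ -18811.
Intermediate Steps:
L(A) = (A² + 2*A)/(2*A) (L(A) = (A + (A² + A))/((2*A)) = (A + (A + A²))*(1/(2*A)) = (A² + 2*A)*(1/(2*A)) = (A² + 2*A)/(2*A))
B + L(V(-8, -14)) = -18807 + (1 + (½)*(-9)) = -18807 + (1 - 9/2) = -18807 - 7/2 = -37621/2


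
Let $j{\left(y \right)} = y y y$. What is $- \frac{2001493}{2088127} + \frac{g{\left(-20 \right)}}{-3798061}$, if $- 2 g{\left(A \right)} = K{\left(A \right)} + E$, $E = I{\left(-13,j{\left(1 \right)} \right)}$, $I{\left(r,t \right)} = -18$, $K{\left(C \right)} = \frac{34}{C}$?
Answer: $- \frac{152036261462479}{158616674434940} \approx -0.95851$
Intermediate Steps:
$j{\left(y \right)} = y^{3}$ ($j{\left(y \right)} = y^{2} y = y^{3}$)
$E = -18$
$g{\left(A \right)} = 9 - \frac{17}{A}$ ($g{\left(A \right)} = - \frac{\frac{34}{A} - 18}{2} = - \frac{-18 + \frac{34}{A}}{2} = 9 - \frac{17}{A}$)
$- \frac{2001493}{2088127} + \frac{g{\left(-20 \right)}}{-3798061} = - \frac{2001493}{2088127} + \frac{9 - \frac{17}{-20}}{-3798061} = \left(-2001493\right) \frac{1}{2088127} + \left(9 - - \frac{17}{20}\right) \left(- \frac{1}{3798061}\right) = - \frac{2001493}{2088127} + \left(9 + \frac{17}{20}\right) \left(- \frac{1}{3798061}\right) = - \frac{2001493}{2088127} + \frac{197}{20} \left(- \frac{1}{3798061}\right) = - \frac{2001493}{2088127} - \frac{197}{75961220} = - \frac{152036261462479}{158616674434940}$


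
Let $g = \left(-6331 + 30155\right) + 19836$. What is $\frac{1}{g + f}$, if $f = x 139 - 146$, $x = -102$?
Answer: $\frac{1}{29336} \approx 3.4088 \cdot 10^{-5}$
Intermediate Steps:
$g = 43660$ ($g = 23824 + 19836 = 43660$)
$f = -14324$ ($f = \left(-102\right) 139 - 146 = -14178 - 146 = -14324$)
$\frac{1}{g + f} = \frac{1}{43660 - 14324} = \frac{1}{29336}$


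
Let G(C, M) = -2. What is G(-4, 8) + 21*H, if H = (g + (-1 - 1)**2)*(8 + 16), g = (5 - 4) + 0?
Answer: 2518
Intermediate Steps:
g = 1 (g = 1 + 0 = 1)
H = 120 (H = (1 + (-1 - 1)**2)*(8 + 16) = (1 + (-2)**2)*24 = (1 + 4)*24 = 5*24 = 120)
G(-4, 8) + 21*H = -2 + 21*120 = -2 + 2520 = 2518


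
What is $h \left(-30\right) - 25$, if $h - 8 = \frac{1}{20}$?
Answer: $- \frac{533}{2} \approx -266.5$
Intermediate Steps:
$h = \frac{161}{20}$ ($h = 8 + \frac{1}{20} = \frac{161}{20} \approx 8.05$)
$h \left(-30\right) - 25 = \frac{161}{20} \left(-30\right) - 25 = - \frac{483}{2} - 25 = - \frac{533}{2}$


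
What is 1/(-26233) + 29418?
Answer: 771722393/26233 ≈ 29418.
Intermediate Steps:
1/(-26233) + 29418 = -1/26233 + 29418 = 771722393/26233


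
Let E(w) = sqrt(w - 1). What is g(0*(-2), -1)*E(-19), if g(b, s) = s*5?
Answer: -10*I*sqrt(5) ≈ -22.361*I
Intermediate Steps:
g(b, s) = 5*s
E(w) = sqrt(-1 + w)
g(0*(-2), -1)*E(-19) = (5*(-1))*sqrt(-1 - 19) = -10*I*sqrt(5)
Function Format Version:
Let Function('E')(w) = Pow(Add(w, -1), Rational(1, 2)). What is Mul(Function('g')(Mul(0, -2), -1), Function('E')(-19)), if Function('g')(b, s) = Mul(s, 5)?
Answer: Mul(-10, I, Pow(5, Rational(1, 2))) ≈ Mul(-22.361, I)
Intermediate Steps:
Function('g')(b, s) = Mul(5, s)
Function('E')(w) = Pow(Add(-1, w), Rational(1, 2))
Mul(Function('g')(Mul(0, -2), -1), Function('E')(-19)) = Mul(Mul(5, -1), Pow(Add(-1, -19), Rational(1, 2))) = Mul(-5, Pow(-20, Rational(1, 2))) = Mul(-5, Mul(2, I, Pow(5, Rational(1, 2)))) = Mul(-10, I, Pow(5, Rational(1, 2)))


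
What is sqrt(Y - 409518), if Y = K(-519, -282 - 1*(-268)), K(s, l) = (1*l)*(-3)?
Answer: 2*I*sqrt(102369) ≈ 639.9*I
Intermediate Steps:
K(s, l) = -3*l (K(s, l) = l*(-3) = -3*l)
Y = 42 (Y = -3*(-282 - 1*(-268)) = -3*(-282 + 268) = -3*(-14) = 42)
sqrt(Y - 409518) = sqrt(42 - 409518) = sqrt(-409476) = 2*I*sqrt(102369)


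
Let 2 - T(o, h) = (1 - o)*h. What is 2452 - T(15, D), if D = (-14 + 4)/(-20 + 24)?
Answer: 2485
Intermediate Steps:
D = -5/2 (D = -10/4 = -10*¼ = -5/2 ≈ -2.5000)
T(o, h) = 2 - h*(1 - o) (T(o, h) = 2 - (1 - o)*h = 2 - h*(1 - o))
2452 - T(15, D) = 2452 - (2 - 1*(-5/2) - 5/2*15) = 2452 - (2 + 5/2 - 75/2) = 2452 - 1*(-33) = 2452 + 33 = 2485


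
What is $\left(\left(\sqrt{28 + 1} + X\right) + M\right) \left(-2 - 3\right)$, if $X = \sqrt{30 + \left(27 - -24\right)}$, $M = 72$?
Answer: $-405 - 5 \sqrt{29} \approx -431.93$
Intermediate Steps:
$X = 9$ ($X = \sqrt{30 + \left(27 + 24\right)} = \sqrt{30 + 51} = \sqrt{81} = 9$)
$\left(\left(\sqrt{28 + 1} + X\right) + M\right) \left(-2 - 3\right) = \left(\left(\sqrt{28 + 1} + 9\right) + 72\right) \left(-2 - 3\right) = \left(\left(\sqrt{29} + 9\right) + 72\right) \left(-5\right) = \left(\left(9 + \sqrt{29}\right) + 72\right) \left(-5\right) = \left(81 + \sqrt{29}\right) \left(-5\right) = -405 - 5 \sqrt{29}$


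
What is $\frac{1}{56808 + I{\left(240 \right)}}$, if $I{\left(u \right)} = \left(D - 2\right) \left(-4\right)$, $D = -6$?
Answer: $\frac{1}{56840} \approx 1.7593 \cdot 10^{-5}$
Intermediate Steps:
$I{\left(u \right)} = 32$ ($I{\left(u \right)} = \left(-6 - 2\right) \left(-4\right) = \left(-8\right) \left(-4\right) = 32$)
$\frac{1}{56808 + I{\left(240 \right)}} = \frac{1}{56808 + 32} = \frac{1}{56840}$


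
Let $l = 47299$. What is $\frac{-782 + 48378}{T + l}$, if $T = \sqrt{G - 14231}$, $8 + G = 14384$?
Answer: $\frac{19407269}{19286166} - \frac{11899 \sqrt{145}}{559298814} \approx 1.006$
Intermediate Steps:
$G = 14376$ ($G = -8 + 14384 = 14376$)
$T = \sqrt{145}$ ($T = \sqrt{14376 - 14231} = \sqrt{145} \approx 12.042$)
$\frac{-782 + 48378}{T + l} = \frac{-782 + 48378}{\sqrt{145} + 47299} = \frac{47596}{47299 + \sqrt{145}}$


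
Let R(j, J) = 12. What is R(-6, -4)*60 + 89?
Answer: 809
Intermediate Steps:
R(-6, -4)*60 + 89 = 12*60 + 89 = 720 + 89 = 809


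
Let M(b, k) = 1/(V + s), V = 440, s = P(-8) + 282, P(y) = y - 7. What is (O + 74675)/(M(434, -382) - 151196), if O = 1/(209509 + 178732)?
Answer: -2928181564276/5928749054373 ≈ -0.49390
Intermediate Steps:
P(y) = -7 + y
s = 267 (s = (-7 - 8) + 282 = -15 + 282 = 267)
M(b, k) = 1/707 (M(b, k) = 1/(440 + 267) = 1/707)
O = 1/388241 ≈ 2.5757e-6
(O + 74675)/(M(434, -382) - 151196) = (1/388241 + 74675)/(1/707 - 151196) = 28991896676/(388241*(-106895571/707)) = (28991896676/388241)*(-707/106895571) = -2928181564276/5928749054373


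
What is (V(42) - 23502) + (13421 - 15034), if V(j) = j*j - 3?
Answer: -23354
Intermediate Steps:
V(j) = -3 + j**2 (V(j) = j**2 - 3 = -3 + j**2)
(V(42) - 23502) + (13421 - 15034) = ((-3 + 42**2) - 23502) + (13421 - 15034) = ((-3 + 1764) - 23502) - 1613 = (1761 - 23502) - 1613 = -21741 - 1613 = -23354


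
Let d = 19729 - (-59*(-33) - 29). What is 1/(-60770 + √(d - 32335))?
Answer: -30385/1846503712 - I*√3631/1846503712 ≈ -1.6455e-5 - 3.2633e-8*I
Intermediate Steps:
d = 17811 (d = 19729 - (1947 - 29) = 19729 - 1*1918 = 19729 - 1918 = 17811)
1/(-60770 + √(d - 32335)) = 1/(-60770 + √(17811 - 32335)) = 1/(-60770 + √(-14524)) = 1/(-60770 + 2*I*√3631)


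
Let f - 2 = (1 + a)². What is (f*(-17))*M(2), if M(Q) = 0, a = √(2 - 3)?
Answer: 0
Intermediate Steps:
a = I (a = √(-1) = I ≈ 1.0*I)
f = 2 + (1 + I)² ≈ 2.0 + 2.0*I
(f*(-17))*M(2) = ((2 + 2*I)*(-17))*0 = (-34 - 34*I)*0 = 0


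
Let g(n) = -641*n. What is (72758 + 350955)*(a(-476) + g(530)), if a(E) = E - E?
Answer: -143948017490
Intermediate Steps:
a(E) = 0
(72758 + 350955)*(a(-476) + g(530)) = (72758 + 350955)*(0 - 641*530) = 423713*(0 - 339730) = 423713*(-339730) = -143948017490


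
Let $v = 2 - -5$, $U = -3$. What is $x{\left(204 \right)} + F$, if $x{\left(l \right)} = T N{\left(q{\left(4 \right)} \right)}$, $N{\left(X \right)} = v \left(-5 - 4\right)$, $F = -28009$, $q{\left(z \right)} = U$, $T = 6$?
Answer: $-28387$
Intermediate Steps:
$v = 7$ ($v = 2 + 5 = 7$)
$q{\left(z \right)} = -3$
$N{\left(X \right)} = -63$ ($N{\left(X \right)} = 7 \left(-5 - 4\right) = 7 \left(-9\right) = -63$)
$x{\left(l \right)} = -378$ ($x{\left(l \right)} = 6 \left(-63\right) = -378$)
$x{\left(204 \right)} + F = -378 - 28009 = -28387$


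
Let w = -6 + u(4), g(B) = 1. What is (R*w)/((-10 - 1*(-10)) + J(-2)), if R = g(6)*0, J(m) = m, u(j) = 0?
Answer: 0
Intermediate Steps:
w = -6 (w = -6 + 0 = -6)
R = 0 (R = 1*0 = 0)
(R*w)/((-10 - 1*(-10)) + J(-2)) = (0*(-6))/((-10 - 1*(-10)) - 2) = 0/((-10 + 10) - 2) = 0/(0 - 2) = 0/(-2) = 0*(-½) = 0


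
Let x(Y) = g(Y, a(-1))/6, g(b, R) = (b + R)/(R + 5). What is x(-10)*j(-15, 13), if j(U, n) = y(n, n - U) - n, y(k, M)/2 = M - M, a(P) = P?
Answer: 143/24 ≈ 5.9583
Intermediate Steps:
g(b, R) = (R + b)/(5 + R)
y(k, M) = 0 (y(k, M) = 2*(M - M) = 2*0 = 0)
j(U, n) = -n (j(U, n) = 0 - n = -n)
x(Y) = -1/24 + Y/24 (x(Y) = ((-1 + Y)/(5 - 1))/6 = ((-1 + Y)/4)*(⅙) = (-¼ + Y/4)*(⅙) = -1/24 + Y/24)
x(-10)*j(-15, 13) = (-1/24 + (1/24)*(-10))*(-1*13) = (-1/24 - 5/12)*(-13) = -11/24*(-13) = 143/24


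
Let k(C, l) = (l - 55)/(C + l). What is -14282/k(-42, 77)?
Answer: -249935/11 ≈ -22721.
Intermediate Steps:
k(C, l) = (-55 + l)/(C + l)
-14282/k(-42, 77) = -14282*(-42 + 77)/(-55 + 77) = -14282/(22/35) = -14282/((1/35)*22) = -14282/22/35 = -14282*35/22 = -249935/11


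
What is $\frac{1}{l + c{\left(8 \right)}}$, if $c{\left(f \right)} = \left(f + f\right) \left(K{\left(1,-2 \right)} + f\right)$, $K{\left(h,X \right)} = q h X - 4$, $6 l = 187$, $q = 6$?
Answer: $- \frac{6}{581} \approx -0.010327$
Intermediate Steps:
$l = \frac{187}{6}$ ($l = \frac{1}{6} \cdot 187 = \frac{187}{6} \approx 31.167$)
$K{\left(h,X \right)} = -4 + 6 X h$ ($K{\left(h,X \right)} = 6 h X - 4 = 6 X h - 4 = -4 + 6 X h$)
$c{\left(f \right)} = 2 f \left(-16 + f\right)$ ($c{\left(f \right)} = \left(f + f\right) \left(\left(-4 + 6 \left(-2\right) 1\right) + f\right) = 2 f \left(\left(-4 - 12\right) + f\right) = 2 f \left(-16 + f\right)$)
$\frac{1}{l + c{\left(8 \right)}} = \frac{1}{\frac{187}{6} + 2 \cdot 8 \left(-16 + 8\right)} = \frac{1}{\frac{187}{6} + 2 \cdot 8 \left(-8\right)} = \frac{1}{\frac{187}{6} - 128} = \frac{1}{- \frac{581}{6}} = - \frac{6}{581}$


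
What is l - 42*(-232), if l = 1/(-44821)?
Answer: 436735823/44821 ≈ 9744.0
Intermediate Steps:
l = -1/44821 ≈ -2.2311e-5
l - 42*(-232) = -1/44821 - 42*(-232) = -1/44821 - 1*(-9744) = -1/44821 + 9744 = 436735823/44821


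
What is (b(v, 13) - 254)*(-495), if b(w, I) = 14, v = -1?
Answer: 118800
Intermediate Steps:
(b(v, 13) - 254)*(-495) = (14 - 254)*(-495) = -240*(-495) = 118800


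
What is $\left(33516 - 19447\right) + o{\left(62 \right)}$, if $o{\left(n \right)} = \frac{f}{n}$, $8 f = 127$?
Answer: $\frac{6978351}{496} \approx 14069.0$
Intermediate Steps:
$f = \frac{127}{8}$ ($f = \frac{1}{8} \cdot 127 = \frac{127}{8} \approx 15.875$)
$o{\left(n \right)} = \frac{127}{8 n}$
$\left(33516 - 19447\right) + o{\left(62 \right)} = \left(33516 - 19447\right) + \frac{127}{8 \cdot 62} = 14069 + \frac{127}{8} \cdot \frac{1}{62} = 14069 + \frac{127}{496} = \frac{6978351}{496}$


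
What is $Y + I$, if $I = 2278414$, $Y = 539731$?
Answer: $2818145$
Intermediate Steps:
$Y + I = 539731 + 2278414 = 2818145$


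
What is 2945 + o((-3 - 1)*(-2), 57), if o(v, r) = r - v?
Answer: 2994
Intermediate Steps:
2945 + o((-3 - 1)*(-2), 57) = 2945 + (57 - (-3 - 1)*(-2)) = 2945 + (57 - (-4)*(-2)) = 2945 + (57 - 1*8) = 2945 + (57 - 8) = 2945 + 49 = 2994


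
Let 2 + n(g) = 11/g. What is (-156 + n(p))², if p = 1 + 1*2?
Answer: 214369/9 ≈ 23819.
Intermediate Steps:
p = 3 (p = 1 + 2 = 3)
n(g) = -2 + 11/g
(-156 + n(p))² = (-156 + (-2 + 11/3))² = (-156 + 5/3)² = (-463/3)² = 214369/9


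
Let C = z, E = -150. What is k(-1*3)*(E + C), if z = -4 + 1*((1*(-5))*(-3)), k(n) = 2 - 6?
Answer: 556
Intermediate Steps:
k(n) = -4
z = 11 (z = -4 + 1*(-5*(-3)) = -4 + 1*15 = -4 + 15 = 11)
C = 11
k(-1*3)*(E + C) = -4*(-150 + 11) = -4*(-139) = 556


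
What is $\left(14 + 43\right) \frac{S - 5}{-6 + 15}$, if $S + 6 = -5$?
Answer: $- \frac{304}{3} \approx -101.33$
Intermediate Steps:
$S = -11$ ($S = -6 - 5 = -11$)
$\left(14 + 43\right) \frac{S - 5}{-6 + 15} = \left(14 + 43\right) \frac{-11 - 5}{-6 + 15} = 57 \left(- \frac{16}{9}\right) = - \frac{304}{3}$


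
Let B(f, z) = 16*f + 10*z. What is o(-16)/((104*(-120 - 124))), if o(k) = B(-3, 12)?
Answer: -9/3172 ≈ -0.0028373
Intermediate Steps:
B(f, z) = 10*z + 16*f
o(k) = 72 (o(k) = 10*12 + 16*(-3) = 120 - 48 = 72)
o(-16)/((104*(-120 - 124))) = 72/((104*(-120 - 124))) = 72/((104*(-244))) = 72/(-25376) = 72*(-1/25376) = -9/3172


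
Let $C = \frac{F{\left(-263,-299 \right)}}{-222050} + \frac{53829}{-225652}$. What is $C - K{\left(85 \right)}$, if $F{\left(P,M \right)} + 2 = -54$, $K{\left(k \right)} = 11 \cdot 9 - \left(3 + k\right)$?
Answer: $- \frac{281553192769}{25053013300} \approx -11.238$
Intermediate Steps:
$K{\left(k \right)} = 96 - k$ ($K{\left(k \right)} = 99 - \left(3 + k\right) = 96 - k$)
$F{\left(P,M \right)} = -56$ ($F{\left(P,M \right)} = -2 - 54 = -56$)
$C = - \frac{5970046469}{25053013300}$ ($C = - \frac{56}{-222050} + \frac{53829}{-225652} = \left(-56\right) \left(- \frac{1}{222050}\right) + 53829 \left(- \frac{1}{225652}\right) = \frac{28}{111025} - \frac{53829}{225652} = - \frac{5970046469}{25053013300} \approx -0.2383$)
$C - K{\left(85 \right)} = - \frac{5970046469}{25053013300} - \left(96 - 85\right) = - \frac{5970046469}{25053013300} - 11 = - \frac{281553192769}{25053013300}$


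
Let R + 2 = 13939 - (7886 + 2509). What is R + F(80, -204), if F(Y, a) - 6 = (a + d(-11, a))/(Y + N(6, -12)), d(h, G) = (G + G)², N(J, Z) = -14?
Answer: 66738/11 ≈ 6067.1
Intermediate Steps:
d(h, G) = 4*G² (d(h, G) = (2*G)² = 4*G²)
F(Y, a) = 6 + (a + 4*a²)/(-14 + Y) (F(Y, a) = 6 + (a + 4*a²)/(Y - 14) = 6 + (a + 4*a²)/(-14 + Y))
R = 3542 (R = -2 + (13939 - (7886 + 2509)) = -2 + (13939 - 1*10395) = -2 + (13939 - 10395) = -2 + 3544 = 3542)
R + F(80, -204) = 3542 + (-84 - 204 + 4*(-204)² + 6*80)/(-14 + 80) = 3542 + (-84 - 204 + 4*41616 + 480)/66 = 3542 + (-84 - 204 + 166464 + 480)/66 = 3542 + (1/66)*166656 = 3542 + 27776/11 = 66738/11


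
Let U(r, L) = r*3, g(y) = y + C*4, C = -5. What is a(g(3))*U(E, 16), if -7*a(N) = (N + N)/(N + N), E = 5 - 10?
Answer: 15/7 ≈ 2.1429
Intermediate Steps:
E = -5
g(y) = -20 + y (g(y) = y - 5*4 = y - 20 = -20 + y)
U(r, L) = 3*r
a(N) = -1/7 (a(N) = -(N + N)/(7*(N + N)) = -2*N/(7*(2*N)) = -2*N*1/(2*N)/7 = -1/7*1 = -1/7)
a(g(3))*U(E, 16) = -3*(-5)/7 = -1/7*(-15) = 15/7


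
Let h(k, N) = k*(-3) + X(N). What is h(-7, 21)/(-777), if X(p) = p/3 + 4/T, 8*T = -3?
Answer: -52/2331 ≈ -0.022308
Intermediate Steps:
T = -3/8 (T = (1/8)*(-3) = -3/8 ≈ -0.37500)
X(p) = -32/3 + p/3 (X(p) = p/3 + 4/(-3/8) = p*(1/3) + 4*(-8/3) = p/3 - 32/3 = -32/3 + p/3)
h(k, N) = -32/3 - 3*k + N/3 (h(k, N) = k*(-3) + (-32/3 + N/3) = -3*k + (-32/3 + N/3) = -32/3 - 3*k + N/3)
h(-7, 21)/(-777) = (-32/3 - 3*(-7) + (1/3)*21)/(-777) = (-32/3 + 21 + 7)*(-1/777) = (52/3)*(-1/777) = -52/2331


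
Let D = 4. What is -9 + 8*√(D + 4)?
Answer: -9 + 16*√2 ≈ 13.627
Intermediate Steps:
-9 + 8*√(D + 4) = -9 + 8*√(4 + 4) = -9 + 8*√8 = -9 + 8*(2*√2) = -9 + 16*√2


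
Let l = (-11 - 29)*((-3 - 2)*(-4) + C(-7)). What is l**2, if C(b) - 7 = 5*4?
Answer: 3534400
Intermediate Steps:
C(b) = 27 (C(b) = 7 + 5*4 = 7 + 20 = 27)
l = -1880 (l = (-11 - 29)*((-3 - 2)*(-4) + 27) = -40*(-5*(-4) + 27) = -40*(20 + 27) = -40*47 = -1880)
l**2 = (-1880)**2 = 3534400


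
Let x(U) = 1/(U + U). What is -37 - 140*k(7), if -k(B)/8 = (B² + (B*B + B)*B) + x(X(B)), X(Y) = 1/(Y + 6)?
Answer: 501163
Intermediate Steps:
X(Y) = 1/(6 + Y)
x(U) = 1/(2*U)
k(B) = -24 - 8*B² - 4*B - 8*B*(B + B²) (k(B) = -8*((B² + (B*B + B)*B) + 1/(2*(1/(6 + B)))) = -8*((B² + (B² + B)*B) + (6 + B)/2) = -8*((B² + (B + B²)*B) + (3 + B/2)) = -8*((B² + B*(B + B²)) + (3 + B/2)) = -8*(3 + B² + B/2 + B*(B + B²)) = -24 - 8*B² - 4*B - 8*B*(B + B²))
-37 - 140*k(7) = -37 - 140*(-24 - 16*7² - 8*7³ - 4*7) = -37 - 140*(-24 - 16*49 - 8*343 - 28) = -37 - 140*(-24 - 784 - 2744 - 28) = -37 - 140*(-3580) = -37 + 501200 = 501163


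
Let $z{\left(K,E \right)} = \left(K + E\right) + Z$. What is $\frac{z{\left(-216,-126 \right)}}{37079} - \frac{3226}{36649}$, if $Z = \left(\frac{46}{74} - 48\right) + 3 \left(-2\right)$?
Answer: $- \frac{4961961819}{50279606027} \approx -0.098687$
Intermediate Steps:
$Z = - \frac{1975}{37}$ ($Z = \left(46 \cdot \frac{1}{74} - 48\right) - 6 = \left(\frac{23}{37} - 48\right) - 6 = - \frac{1753}{37} - 6 = - \frac{1975}{37} \approx -53.378$)
$z{\left(K,E \right)} = - \frac{1975}{37} + E + K$ ($z{\left(K,E \right)} = \left(K + E\right) - \frac{1975}{37} = \left(E + K\right) - \frac{1975}{37} = - \frac{1975}{37} + E + K$)
$\frac{z{\left(-216,-126 \right)}}{37079} - \frac{3226}{36649} = \frac{- \frac{1975}{37} - 126 - 216}{37079} - \frac{3226}{36649} = \left(- \frac{14629}{37}\right) \frac{1}{37079} - \frac{3226}{36649} = - \frac{14629}{1371923} - \frac{3226}{36649} = - \frac{4961961819}{50279606027}$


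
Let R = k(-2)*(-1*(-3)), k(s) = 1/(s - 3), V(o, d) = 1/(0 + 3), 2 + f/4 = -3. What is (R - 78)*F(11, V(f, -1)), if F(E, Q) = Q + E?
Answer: -4454/5 ≈ -890.80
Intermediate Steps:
f = -20 (f = -8 + 4*(-3) = -8 - 12 = -20)
V(o, d) = 1/3
k(s) = 1/(-3 + s)
F(E, Q) = E + Q
R = -3/5 (R = (-1*(-3))/(-3 - 2) = 3/(-5) = -1/5*3 = -3/5 ≈ -0.60000)
(R - 78)*F(11, V(f, -1)) = (-3/5 - 78)*(11 + 1/3) = -393/5*34/3 = -4454/5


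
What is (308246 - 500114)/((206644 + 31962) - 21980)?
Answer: -95934/108313 ≈ -0.88571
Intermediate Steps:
(308246 - 500114)/((206644 + 31962) - 21980) = -191868/(238606 - 21980) = -191868/216626 = -191868*1/216626 = -95934/108313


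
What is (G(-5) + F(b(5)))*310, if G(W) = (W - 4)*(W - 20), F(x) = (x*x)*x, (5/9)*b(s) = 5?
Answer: 295740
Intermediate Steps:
b(s) = 9 (b(s) = (9/5)*5 = 9)
F(x) = x³ (F(x) = x²*x = x³)
G(W) = (-20 + W)*(-4 + W) (G(W) = (-4 + W)*(-20 + W) = (-20 + W)*(-4 + W))
(G(-5) + F(b(5)))*310 = ((80 + (-5)² - 24*(-5)) + 9³)*310 = ((80 + 25 + 120) + 729)*310 = (225 + 729)*310 = 954*310 = 295740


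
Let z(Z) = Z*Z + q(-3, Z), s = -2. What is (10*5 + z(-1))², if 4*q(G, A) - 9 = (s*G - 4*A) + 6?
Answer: 52441/16 ≈ 3277.6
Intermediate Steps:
q(G, A) = 15/4 - A - G/2 (q(G, A) = 9/4 + ((-2*G - 4*A) + 6)/4 = 9/4 + ((-4*A - 2*G) + 6)/4 = 9/4 + (6 - 4*A - 2*G)/4 = 9/4 + (3/2 - A - G/2) = 15/4 - A - G/2)
z(Z) = 21/4 + Z² - Z (z(Z) = Z*Z + (15/4 - Z - ½*(-3)) = Z² + (15/4 - Z + 3/2) = Z² + (21/4 - Z) = 21/4 + Z² - Z)
(10*5 + z(-1))² = (10*5 + (21/4 + (-1)² - 1*(-1)))² = (50 + (21/4 + 1 + 1))² = (50 + 29/4)² = (229/4)² = 52441/16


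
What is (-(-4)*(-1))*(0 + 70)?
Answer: -280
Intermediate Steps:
(-(-4)*(-1))*(0 + 70) = -1*4*70 = -4*70 = -280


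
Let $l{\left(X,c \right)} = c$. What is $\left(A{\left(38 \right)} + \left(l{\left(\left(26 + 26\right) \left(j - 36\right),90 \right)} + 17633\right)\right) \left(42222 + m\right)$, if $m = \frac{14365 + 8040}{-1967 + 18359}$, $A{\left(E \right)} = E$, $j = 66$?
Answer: $\frac{12292839744469}{16392} \approx 7.4993 \cdot 10^{8}$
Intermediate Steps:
$m = \frac{22405}{16392} \approx 1.3668$
$\left(A{\left(38 \right)} + \left(l{\left(\left(26 + 26\right) \left(j - 36\right),90 \right)} + 17633\right)\right) \left(42222 + m\right) = \left(38 + \left(90 + 17633\right)\right) \left(42222 + \frac{22405}{16392}\right) = \left(38 + 17723\right) \frac{692125429}{16392} = 17761 \cdot \frac{692125429}{16392} = \frac{12292839744469}{16392}$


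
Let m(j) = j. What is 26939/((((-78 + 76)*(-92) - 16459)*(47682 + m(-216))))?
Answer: -869/24919650 ≈ -3.4872e-5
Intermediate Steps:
26939/((((-78 + 76)*(-92) - 16459)*(47682 + m(-216)))) = 26939/((((-78 + 76)*(-92) - 16459)*(47682 - 216))) = 26939/(((-2*(-92) - 16459)*47466)) = 26939/(((184 - 16459)*47466)) = 26939/((-16275*47466)) = 26939/(-772509150) = 26939*(-1/772509150) = -869/24919650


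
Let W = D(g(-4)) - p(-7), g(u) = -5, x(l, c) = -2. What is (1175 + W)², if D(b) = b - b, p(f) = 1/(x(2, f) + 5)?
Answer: 12418576/9 ≈ 1.3798e+6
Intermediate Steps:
p(f) = ⅓ (p(f) = 1/(-2 + 5) = 1/3 = ⅓)
D(b) = 0
W = -⅓ (W = 0 - 1*⅓ = 0 - ⅓ = -⅓ ≈ -0.33333)
(1175 + W)² = (1175 - ⅓)² = (3524/3)² = 12418576/9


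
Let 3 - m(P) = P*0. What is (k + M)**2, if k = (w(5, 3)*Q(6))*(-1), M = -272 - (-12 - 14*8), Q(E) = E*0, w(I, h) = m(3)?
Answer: 21904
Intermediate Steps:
m(P) = 3 (m(P) = 3 - P*0 = 3 - 1*0 = 3 + 0 = 3)
w(I, h) = 3
Q(E) = 0
M = -148 (M = -272 - (-12 - 112) = -272 - 1*(-124) = -272 + 124 = -148)
k = 0 (k = (3*0)*(-1) = 0*(-1) = 0)
(k + M)**2 = (0 - 148)**2 = (-148)**2 = 21904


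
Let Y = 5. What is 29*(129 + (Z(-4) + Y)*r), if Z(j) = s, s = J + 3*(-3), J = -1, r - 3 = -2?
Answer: 3596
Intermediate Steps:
r = 1 (r = 3 - 2 = 1)
s = -10 (s = -1 + 3*(-3) = -1 - 9 = -10)
Z(j) = -10
29*(129 + (Z(-4) + Y)*r) = 29*(129 + (-10 + 5)*1) = 29*(129 - 5*1) = 29*(129 - 5) = 29*124 = 3596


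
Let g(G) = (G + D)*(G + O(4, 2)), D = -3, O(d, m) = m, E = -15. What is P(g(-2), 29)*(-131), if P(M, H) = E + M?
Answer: 1965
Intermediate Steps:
g(G) = (-3 + G)*(2 + G) (g(G) = (G - 3)*(G + 2) = (-3 + G)*(2 + G))
P(M, H) = -15 + M
P(g(-2), 29)*(-131) = (-15 + (-6 + (-2)² - 1*(-2)))*(-131) = (-15 + (-6 + 4 + 2))*(-131) = (-15 + 0)*(-131) = -15*(-131) = 1965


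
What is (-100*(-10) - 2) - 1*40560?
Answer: -39562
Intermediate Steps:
(-100*(-10) - 2) - 1*40560 = (1000 - 2) - 40560 = 998 - 40560 = -39562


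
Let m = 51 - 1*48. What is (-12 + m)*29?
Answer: -261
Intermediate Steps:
m = 3 (m = 51 - 48 = 3)
(-12 + m)*29 = (-12 + 3)*29 = -9*29 = -261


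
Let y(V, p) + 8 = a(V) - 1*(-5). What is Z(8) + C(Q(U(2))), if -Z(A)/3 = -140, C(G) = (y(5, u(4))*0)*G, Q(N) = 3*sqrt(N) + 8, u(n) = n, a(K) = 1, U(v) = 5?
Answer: 420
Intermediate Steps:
y(V, p) = -2 (y(V, p) = -8 + (1 - 1*(-5)) = -8 + (1 + 5) = -8 + 6 = -2)
Q(N) = 8 + 3*sqrt(N)
C(G) = 0 (C(G) = (-2*0)*G = 0*G = 0)
Z(A) = 420 (Z(A) = -3*(-140) = 420)
Z(8) + C(Q(U(2))) = 420 + 0 = 420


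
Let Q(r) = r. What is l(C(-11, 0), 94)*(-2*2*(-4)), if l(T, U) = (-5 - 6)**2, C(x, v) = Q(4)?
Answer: 1936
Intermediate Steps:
C(x, v) = 4
l(T, U) = 121 (l(T, U) = (-11)**2 = 121)
l(C(-11, 0), 94)*(-2*2*(-4)) = 121*(-2*2*(-4)) = 121*(-4*(-4)) = 121*16 = 1936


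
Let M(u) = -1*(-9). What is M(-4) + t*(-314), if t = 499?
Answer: -156677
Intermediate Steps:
M(u) = 9
M(-4) + t*(-314) = 9 + 499*(-314) = 9 - 156686 = -156677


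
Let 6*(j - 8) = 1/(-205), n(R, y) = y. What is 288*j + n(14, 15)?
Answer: 475347/205 ≈ 2318.8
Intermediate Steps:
j = 9839/1230 (j = 8 + (1/6)/(-205) = 8 + (1/6)*(-1/205) = 8 - 1/1230 = 9839/1230 ≈ 7.9992)
288*j + n(14, 15) = 288*(9839/1230) + 15 = 472272/205 + 15 = 475347/205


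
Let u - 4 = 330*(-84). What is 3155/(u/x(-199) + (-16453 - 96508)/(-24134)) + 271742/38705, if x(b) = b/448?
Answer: 82024496594126192/11599453384234455 ≈ 7.0714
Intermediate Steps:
x(b) = b/448 (x(b) = b*(1/448) = b/448)
u = -27716 (u = 4 + 330*(-84) = 4 - 27720 = -27716)
3155/(u/x(-199) + (-16453 - 96508)/(-24134)) + 271742/38705 = 3155/(-27716/((1/448)*(-199)) + (-16453 - 96508)/(-24134)) + 271742/38705 = 3155/(-27716/(-199/448) - 112961*(-1/24134)) + 271742*(1/38705) = 3155/(-27716*(-448/199) + 112961/24134) + 271742/38705 = 3155/(12416768/199 + 112961/24134) + 271742/38705 = 3155/(299688758151/4802666) + 271742/38705 = 3155*(4802666/299688758151) + 271742/38705 = 15152411230/299688758151 + 271742/38705 = 82024496594126192/11599453384234455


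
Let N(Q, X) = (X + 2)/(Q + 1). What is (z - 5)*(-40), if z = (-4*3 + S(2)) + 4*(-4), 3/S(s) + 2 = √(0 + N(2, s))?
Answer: 1410 + 30*√3 ≈ 1462.0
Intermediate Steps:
N(Q, X) = (2 + X)/(1 + Q)
S(s) = 3/(-2 + √(⅔ + s/3)) (S(s) = 3/(-2 + √(0 + (2 + s)/(1 + 2))) = 3/(-2 + √(0 + (2 + s)/3)) = 3/(-2 + √(0 + (⅔ + s/3))) = 3/(-2 + √(⅔ + s/3)))
z = -28 + 9/(-6 + 2*√3) (z = (-4*3 + 9/(-6 + √3*√(2 + 2))) + 4*(-4) = (-12 + 9/(-6 + √3*√4)) - 16 = (-12 + 9/(-6 + √3*2)) - 16 = (-12 + 9/(-6 + 2*√3)) - 16 = -28 + 9/(-6 + 2*√3) ≈ -31.549)
(z - 5)*(-40) = ((-121/4 - 3*√3/4) - 5)*(-40) = (-141/4 - 3*√3/4)*(-40) = 1410 + 30*√3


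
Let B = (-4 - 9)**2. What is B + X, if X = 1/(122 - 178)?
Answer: 9463/56 ≈ 168.98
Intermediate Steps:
X = -1/56 (X = 1/(-56) = -1/56 ≈ -0.017857)
B = 169 (B = (-13)**2 = 169)
B + X = 169 - 1/56 = 9463/56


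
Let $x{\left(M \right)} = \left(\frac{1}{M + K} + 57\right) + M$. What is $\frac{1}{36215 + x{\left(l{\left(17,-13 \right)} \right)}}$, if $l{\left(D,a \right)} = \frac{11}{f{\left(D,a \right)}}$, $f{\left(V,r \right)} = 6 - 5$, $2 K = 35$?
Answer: $\frac{57}{2068133} \approx 2.7561 \cdot 10^{-5}$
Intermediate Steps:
$K = \frac{35}{2}$ ($K = \frac{1}{2} \cdot 35 = \frac{35}{2} \approx 17.5$)
$f{\left(V,r \right)} = 1$ ($f{\left(V,r \right)} = 6 - 5 = 1$)
$l{\left(D,a \right)} = 11$ ($l{\left(D,a \right)} = \frac{11}{1} = 11 \cdot 1 = 11$)
$x{\left(M \right)} = 57 + M + \frac{1}{\frac{35}{2} + M}$ ($x{\left(M \right)} = \left(\frac{1}{M + \frac{35}{2}} + 57\right) + M = \left(\frac{1}{\frac{35}{2} + M} + 57\right) + M = \left(57 + \frac{1}{\frac{35}{2} + M}\right) + M = 57 + M + \frac{1}{\frac{35}{2} + M}$)
$\frac{1}{36215 + x{\left(l{\left(17,-13 \right)} \right)}} = \frac{1}{36215 + \frac{1997 + 2 \cdot 11^{2} + 149 \cdot 11}{35 + 2 \cdot 11}} = \frac{1}{36215 + \frac{1997 + 2 \cdot 121 + 1639}{35 + 22}} = \frac{1}{36215 + \frac{1997 + 242 + 1639}{57}} = \frac{1}{36215 + \frac{1}{57} \cdot 3878} = \frac{1}{36215 + \frac{3878}{57}} = \frac{1}{\frac{2068133}{57}} = \frac{57}{2068133}$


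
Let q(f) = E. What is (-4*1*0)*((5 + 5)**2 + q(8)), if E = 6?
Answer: 0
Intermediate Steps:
q(f) = 6
(-4*1*0)*((5 + 5)**2 + q(8)) = (-4*1*0)*((5 + 5)**2 + 6) = (-4*0)*(10**2 + 6) = 0*(100 + 6) = 0*106 = 0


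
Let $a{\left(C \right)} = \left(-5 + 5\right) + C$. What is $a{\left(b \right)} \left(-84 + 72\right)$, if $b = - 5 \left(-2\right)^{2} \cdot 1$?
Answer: $240$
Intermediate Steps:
$b = -20$ ($b = \left(-5\right) 4 \cdot 1 = \left(-20\right) 1 = -20$)
$a{\left(C \right)} = C$ ($a{\left(C \right)} = 0 + C = C$)
$a{\left(b \right)} \left(-84 + 72\right) = - 20 \left(-84 + 72\right) = \left(-20\right) \left(-12\right) = 240$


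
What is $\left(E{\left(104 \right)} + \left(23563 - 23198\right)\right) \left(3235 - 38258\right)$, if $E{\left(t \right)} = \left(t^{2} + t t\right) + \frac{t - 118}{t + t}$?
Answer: $- \frac{80121451663}{104} \approx -7.704 \cdot 10^{8}$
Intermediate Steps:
$E{\left(t \right)} = 2 t^{2} + \frac{-118 + t}{2 t}$ ($E{\left(t \right)} = \left(t^{2} + t^{2}\right) + \frac{-118 + t}{2 t} = 2 t^{2} + \left(-118 + t\right) \frac{1}{2 t} = 2 t^{2} + \frac{-118 + t}{2 t}$)
$\left(E{\left(104 \right)} + \left(23563 - 23198\right)\right) \left(3235 - 38258\right) = \left(\frac{-118 + 104 + 4 \cdot 104^{3}}{2 \cdot 104} + \left(23563 - 23198\right)\right) \left(3235 - 38258\right) = \left(\frac{1}{2} \cdot \frac{1}{104} \left(-118 + 104 + 4 \cdot 1124864\right) + 365\right) \left(-35023\right) = \left(\frac{1}{2} \cdot \frac{1}{104} \left(-118 + 104 + 4499456\right) + 365\right) \left(-35023\right) = \left(\frac{1}{2} \cdot \frac{1}{104} \cdot 4499442 + 365\right) \left(-35023\right) = \left(\frac{2249721}{104} + 365\right) \left(-35023\right) = \frac{2287681}{104} \left(-35023\right) = - \frac{80121451663}{104}$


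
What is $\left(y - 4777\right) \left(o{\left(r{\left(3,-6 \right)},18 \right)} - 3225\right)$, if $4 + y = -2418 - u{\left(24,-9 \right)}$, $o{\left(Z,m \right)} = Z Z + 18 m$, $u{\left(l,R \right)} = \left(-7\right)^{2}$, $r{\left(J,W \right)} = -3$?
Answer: $20961216$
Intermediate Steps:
$u{\left(l,R \right)} = 49$
$o{\left(Z,m \right)} = Z^{2} + 18 m$
$y = -2471$ ($y = -4 - 2467 = -2471$)
$\left(y - 4777\right) \left(o{\left(r{\left(3,-6 \right)},18 \right)} - 3225\right) = \left(-2471 - 4777\right) \left(\left(\left(-3\right)^{2} + 18 \cdot 18\right) - 3225\right) = - 7248 \left(\left(9 + 324\right) - 3225\right) = - 7248 \left(333 - 3225\right) = \left(-7248\right) \left(-2892\right) = 20961216$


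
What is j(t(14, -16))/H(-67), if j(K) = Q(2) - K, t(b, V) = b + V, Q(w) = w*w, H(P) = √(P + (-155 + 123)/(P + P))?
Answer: -2*I*√33299/497 ≈ -0.73433*I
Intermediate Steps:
H(P) = √(P - 16/P) (H(P) = √(P - 32*1/(2*P)) = √(P - 16/P))
Q(w) = w²
t(b, V) = V + b
j(K) = 4 - K (j(K) = 2² - K = 4 - K)
j(t(14, -16))/H(-67) = (4 - (-16 + 14))/(√(-67 - 16/(-67))) = (4 - 1*(-2))/(√(-67 - 16*(-1/67))) = (4 + 2)/(√(-67 + 16/67)) = 6/(√(-4473/67)) = 6/((3*I*√33299/67)) = 6*(-I*√33299/1491) = -2*I*√33299/497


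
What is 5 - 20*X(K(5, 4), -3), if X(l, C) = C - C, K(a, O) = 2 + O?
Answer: 5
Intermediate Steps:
X(l, C) = 0
5 - 20*X(K(5, 4), -3) = 5 - 20*0 = 5 + 0 = 5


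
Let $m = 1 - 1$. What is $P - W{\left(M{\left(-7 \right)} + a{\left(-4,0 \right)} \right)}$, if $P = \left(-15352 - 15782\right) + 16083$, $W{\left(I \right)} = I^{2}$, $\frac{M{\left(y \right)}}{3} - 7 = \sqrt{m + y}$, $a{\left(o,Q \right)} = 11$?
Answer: $-16012 - 192 i \sqrt{7} \approx -16012.0 - 507.98 i$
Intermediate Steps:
$m = 0$
$M{\left(y \right)} = 21 + 3 \sqrt{y}$ ($M{\left(y \right)} = 21 + 3 \sqrt{0 + y} = 21 + 3 \sqrt{y}$)
$P = -15051$ ($P = -31134 + 16083 = -15051$)
$P - W{\left(M{\left(-7 \right)} + a{\left(-4,0 \right)} \right)} = -15051 - \left(\left(21 + 3 \sqrt{-7}\right) + 11\right)^{2} = -15051 - \left(\left(21 + 3 i \sqrt{7}\right) + 11\right)^{2} = -15051 - \left(32 + 3 i \sqrt{7}\right)^{2}$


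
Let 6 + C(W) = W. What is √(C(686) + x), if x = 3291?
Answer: 19*√11 ≈ 63.016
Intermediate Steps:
C(W) = -6 + W
√(C(686) + x) = √((-6 + 686) + 3291) = √(680 + 3291) = √3971 = 19*√11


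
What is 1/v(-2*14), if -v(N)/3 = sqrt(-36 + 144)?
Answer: -sqrt(3)/54 ≈ -0.032075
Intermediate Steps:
v(N) = -18*sqrt(3) (v(N) = -3*sqrt(-36 + 144) = -18*sqrt(3))
1/v(-2*14) = 1/(-18*sqrt(3)) = -sqrt(3)/54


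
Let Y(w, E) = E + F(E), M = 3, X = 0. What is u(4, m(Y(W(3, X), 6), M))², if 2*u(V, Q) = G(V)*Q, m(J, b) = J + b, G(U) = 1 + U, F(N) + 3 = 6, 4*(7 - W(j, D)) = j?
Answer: 900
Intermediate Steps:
W(j, D) = 7 - j/4
F(N) = 3 (F(N) = -3 + 6 = 3)
Y(w, E) = 3 + E (Y(w, E) = E + 3 = 3 + E)
u(V, Q) = Q*(1 + V)/2 (u(V, Q) = ((1 + V)*Q)/2 = (Q*(1 + V))/2 = Q*(1 + V)/2)
u(4, m(Y(W(3, X), 6), M))² = (((3 + 6) + 3)*(1 + 4)/2)² = ((½)*(9 + 3)*5)² = ((½)*12*5)² = 30² = 900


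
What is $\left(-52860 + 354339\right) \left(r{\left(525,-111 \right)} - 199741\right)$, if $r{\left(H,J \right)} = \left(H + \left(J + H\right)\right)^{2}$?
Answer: $205602648420$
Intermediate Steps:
$r{\left(H,J \right)} = \left(J + 2 H\right)^{2}$ ($r{\left(H,J \right)} = \left(H + \left(H + J\right)\right)^{2} = \left(J + 2 H\right)^{2}$)
$\left(-52860 + 354339\right) \left(r{\left(525,-111 \right)} - 199741\right) = \left(-52860 + 354339\right) \left(\left(-111 + 2 \cdot 525\right)^{2} - 199741\right) = 301479 \left(\left(-111 + 1050\right)^{2} - 199741\right) = 301479 \left(939^{2} - 199741\right) = 301479 \left(881721 - 199741\right) = 301479 \cdot 681980 = 205602648420$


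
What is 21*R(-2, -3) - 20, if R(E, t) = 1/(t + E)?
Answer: -121/5 ≈ -24.200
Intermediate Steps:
R(E, t) = 1/(E + t)
21*R(-2, -3) - 20 = 21/(-2 - 3) - 20 = 21/(-5) - 20 = 21*(-1/5) - 20 = -21/5 - 20 = -121/5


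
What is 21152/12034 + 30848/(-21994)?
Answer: 23498064/66168949 ≈ 0.35512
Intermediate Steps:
21152/12034 + 30848/(-21994) = 21152*(1/12034) + 30848*(-1/21994) = 10576/6017 - 15424/10997 = 23498064/66168949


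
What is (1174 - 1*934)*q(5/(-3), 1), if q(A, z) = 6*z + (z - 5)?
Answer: 480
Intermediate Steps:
q(A, z) = -5 + 7*z (q(A, z) = 6*z + (-5 + z) = -5 + 7*z)
(1174 - 1*934)*q(5/(-3), 1) = (1174 - 1*934)*(-5 + 7*1) = (1174 - 934)*(-5 + 7) = 240*2 = 480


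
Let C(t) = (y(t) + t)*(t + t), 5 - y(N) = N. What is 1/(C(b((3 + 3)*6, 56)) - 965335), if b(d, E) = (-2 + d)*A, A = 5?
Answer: -1/963635 ≈ -1.0377e-6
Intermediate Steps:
y(N) = 5 - N
b(d, E) = -10 + 5*d (b(d, E) = (-2 + d)*5 = -10 + 5*d)
C(t) = 10*t (C(t) = ((5 - t) + t)*(t + t) = 5*(2*t) = 10*t)
1/(C(b((3 + 3)*6, 56)) - 965335) = 1/(10*(-10 + 5*((3 + 3)*6)) - 965335) = 1/(10*(-10 + 5*(6*6)) - 965335) = 1/(10*(-10 + 5*36) - 965335) = 1/(10*(-10 + 180) - 965335) = 1/(10*170 - 965335) = 1/(1700 - 965335) = 1/(-963635) = -1/963635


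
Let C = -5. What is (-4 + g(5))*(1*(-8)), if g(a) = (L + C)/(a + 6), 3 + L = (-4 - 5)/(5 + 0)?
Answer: 2152/55 ≈ 39.127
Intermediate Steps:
L = -24/5 (L = -3 + (-4 - 5)/(5 + 0) = -3 - 9/5 = -24/5 ≈ -4.8000)
g(a) = -49/(5*(6 + a)) (g(a) = (-24/5 - 5)/(a + 6) = -49/(5*(6 + a)))
(-4 + g(5))*(1*(-8)) = (-4 - 49/(30 + 5*5))*(1*(-8)) = (-4 - 49/(30 + 25))*(-8) = (-4 - 49/55)*(-8) = -269/55*(-8) = 2152/55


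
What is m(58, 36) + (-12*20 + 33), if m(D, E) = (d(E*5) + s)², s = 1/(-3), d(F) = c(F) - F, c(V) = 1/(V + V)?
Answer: 4187649361/129600 ≈ 32312.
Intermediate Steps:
c(V) = 1/(2*V)
d(F) = 1/(2*F) - F
s = -⅓ ≈ -0.33333
m(D, E) = (-⅓ - 5*E + 1/(10*E))² (m(D, E) = ((1/(2*((E*5))) - E*5) - ⅓)² = ((1/(2*((5*E))) - 5*E) - ⅓)² = (((1/(5*E))/2 - 5*E) - ⅓)² = ((1/(10*E) - 5*E) - ⅓)² = ((-5*E + 1/(10*E)) - ⅓)² = (-⅓ - 5*E + 1/(10*E))²)
m(58, 36) + (-12*20 + 33) = (1/900)*(-3 + 10*36*(1 + 15*36))²/36² + (-12*20 + 33) = (1/900)*(1/1296)*(-3 + 10*36*(1 + 540))² + (-240 + 33) = (1/900)*(1/1296)*(-3 + 10*36*541)² - 207 = (1/900)*(1/1296)*(-3 + 194760)² - 207 = (1/900)*(1/1296)*194757² - 207 = (1/900)*(1/1296)*37930289049 - 207 = 4214476561/129600 - 207 = 4187649361/129600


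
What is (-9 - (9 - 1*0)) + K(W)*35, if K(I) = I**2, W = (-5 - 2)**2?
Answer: 84017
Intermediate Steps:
W = 49 (W = (-7)**2 = 49)
(-9 - (9 - 1*0)) + K(W)*35 = (-9 - (9 - 1*0)) + 49**2*35 = (-9 - (9 + 0)) + 2401*35 = (-9 - 1*9) + 84035 = (-9 - 9) + 84035 = -18 + 84035 = 84017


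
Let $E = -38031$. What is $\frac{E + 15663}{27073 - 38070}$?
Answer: $\frac{22368}{10997} \approx 2.034$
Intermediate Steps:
$\frac{E + 15663}{27073 - 38070} = \frac{-38031 + 15663}{27073 - 38070} = - \frac{22368}{-10997} = \left(-22368\right) \left(- \frac{1}{10997}\right) = \frac{22368}{10997}$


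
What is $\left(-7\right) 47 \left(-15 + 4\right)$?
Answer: $3619$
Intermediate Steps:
$\left(-7\right) 47 \left(-15 + 4\right) = \left(-329\right) \left(-11\right) = 3619$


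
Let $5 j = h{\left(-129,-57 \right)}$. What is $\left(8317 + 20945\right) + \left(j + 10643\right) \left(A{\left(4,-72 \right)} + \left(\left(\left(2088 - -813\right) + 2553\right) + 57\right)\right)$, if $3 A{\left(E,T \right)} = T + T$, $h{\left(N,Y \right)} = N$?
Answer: $\frac{290155128}{5} \approx 5.8031 \cdot 10^{7}$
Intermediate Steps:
$j = - \frac{129}{5}$ ($j = \frac{1}{5} \left(-129\right) = - \frac{129}{5} \approx -25.8$)
$A{\left(E,T \right)} = \frac{2 T}{3}$ ($A{\left(E,T \right)} = \frac{T + T}{3} = \frac{2 T}{3}$)
$\left(8317 + 20945\right) + \left(j + 10643\right) \left(A{\left(4,-72 \right)} + \left(\left(\left(2088 - -813\right) + 2553\right) + 57\right)\right) = \left(8317 + 20945\right) + \left(- \frac{129}{5} + 10643\right) \left(\frac{2}{3} \left(-72\right) + \left(\left(\left(2088 - -813\right) + 2553\right) + 57\right)\right) = 29262 + \frac{53086 \left(-48 + \left(\left(\left(2088 + 813\right) + 2553\right) + 57\right)\right)}{5} = 29262 + \frac{53086 \left(-48 + \left(\left(2901 + 2553\right) + 57\right)\right)}{5} = 29262 + \frac{53086 \left(-48 + \left(5454 + 57\right)\right)}{5} = 29262 + \frac{53086 \left(-48 + 5511\right)}{5} = 29262 + \frac{53086}{5} \cdot 5463 = 29262 + \frac{290008818}{5} = \frac{290155128}{5}$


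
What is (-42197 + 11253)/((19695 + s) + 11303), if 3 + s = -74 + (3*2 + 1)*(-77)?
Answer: -15472/15191 ≈ -1.0185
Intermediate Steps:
s = -616 (s = -3 + (-74 + (3*2 + 1)*(-77)) = -3 + (-74 + (6 + 1)*(-77)) = -3 + (-74 + 7*(-77)) = -3 + (-74 - 539) = -3 - 613 = -616)
(-42197 + 11253)/((19695 + s) + 11303) = (-42197 + 11253)/((19695 - 616) + 11303) = -30944/(19079 + 11303) = -30944/30382 = -30944*1/30382 = -15472/15191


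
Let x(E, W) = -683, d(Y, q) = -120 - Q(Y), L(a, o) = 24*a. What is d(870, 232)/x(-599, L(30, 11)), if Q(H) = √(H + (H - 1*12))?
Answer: 120/683 + 24*√3/683 ≈ 0.23656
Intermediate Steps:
Q(H) = √(-12 + 2*H) (Q(H) = √(H + (H - 12)) = √(H + (-12 + H)) = √(-12 + 2*H))
d(Y, q) = -120 - √(-12 + 2*Y)
d(870, 232)/x(-599, L(30, 11)) = (-120 - √(-12 + 2*870))/(-683) = (-120 - √(-12 + 1740))*(-1/683) = (-120 - √1728)*(-1/683) = (-120 - 24*√3)*(-1/683) = 120/683 + 24*√3/683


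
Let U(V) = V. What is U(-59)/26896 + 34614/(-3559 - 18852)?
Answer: -932300393/602766256 ≈ -1.5467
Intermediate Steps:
U(-59)/26896 + 34614/(-3559 - 18852) = -59/26896 + 34614/(-3559 - 18852) = -59*1/26896 + 34614/(-22411) = -59/26896 + 34614*(-1/22411) = -59/26896 - 34614/22411 = -932300393/602766256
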